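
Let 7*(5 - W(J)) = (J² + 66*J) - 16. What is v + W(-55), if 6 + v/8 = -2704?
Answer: -151104/7 ≈ -21586.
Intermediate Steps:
v = -21680 (v = -48 + 8*(-2704) = -48 - 21632 = -21680)
W(J) = 51/7 - 66*J/7 - J²/7 (W(J) = 5 - ((J² + 66*J) - 16)/7 = 5 - (-16 + J² + 66*J)/7 = 5 + (16/7 - 66*J/7 - J²/7) = 51/7 - 66*J/7 - J²/7)
v + W(-55) = -21680 + (51/7 - 66/7*(-55) - ⅐*(-55)²) = -21680 + (51/7 + 3630/7 - ⅐*3025) = -21680 + (51/7 + 3630/7 - 3025/7) = -21680 + 656/7 = -151104/7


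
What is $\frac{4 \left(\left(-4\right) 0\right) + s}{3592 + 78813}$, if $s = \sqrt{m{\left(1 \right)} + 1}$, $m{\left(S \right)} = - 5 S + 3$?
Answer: $\frac{i}{82405} \approx 1.2135 \cdot 10^{-5} i$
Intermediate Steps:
$m{\left(S \right)} = 3 - 5 S$
$s = i$ ($s = \sqrt{\left(3 - 5\right) + 1} = \sqrt{-2 + 1} = \sqrt{-1} = i \approx 1.0 i$)
$\frac{4 \left(\left(-4\right) 0\right) + s}{3592 + 78813} = \frac{4 \left(\left(-4\right) 0\right) + i}{3592 + 78813} = \frac{4 \cdot 0 + i}{82405} = \frac{0 + i}{82405} = \frac{i}{82405}$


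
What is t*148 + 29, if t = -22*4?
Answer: -12995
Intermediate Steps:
t = -88
t*148 + 29 = -88*148 + 29 = -13024 + 29 = -12995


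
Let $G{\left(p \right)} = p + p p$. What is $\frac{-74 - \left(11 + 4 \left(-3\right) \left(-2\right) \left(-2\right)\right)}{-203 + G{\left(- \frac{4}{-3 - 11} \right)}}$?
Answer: $\frac{1813}{9929} \approx 0.1826$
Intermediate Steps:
$G{\left(p \right)} = p + p^{2}$
$\frac{-74 - \left(11 + 4 \left(-3\right) \left(-2\right) \left(-2\right)\right)}{-203 + G{\left(- \frac{4}{-3 - 11} \right)}} = \frac{-74 - \left(11 + 4 \left(-3\right) \left(-2\right) \left(-2\right)\right)}{-203 + - \frac{4}{-3 - 11} \left(1 - \frac{4}{-3 - 11}\right)} = \frac{-74 - \left(11 + 4 \cdot 6 \left(-2\right)\right)}{-203 + - \frac{4}{-3 - 11} \left(1 - \frac{4}{-3 - 11}\right)} = \frac{-74 - -37}{-203 + - \frac{4}{-14} \left(1 - \frac{4}{-14}\right)} = \frac{-74 + \left(48 - 11\right)}{-203 + \left(-4\right) \left(- \frac{1}{14}\right) \left(1 - - \frac{2}{7}\right)} = \frac{-74 + 37}{-203 + \frac{2 \left(1 + \frac{2}{7}\right)}{7}} = - \frac{37}{-203 + \frac{2}{7} \cdot \frac{9}{7}} = - \frac{37}{-203 + \frac{18}{49}} = - \frac{37}{- \frac{9929}{49}} = \left(-37\right) \left(- \frac{49}{9929}\right) = \frac{1813}{9929}$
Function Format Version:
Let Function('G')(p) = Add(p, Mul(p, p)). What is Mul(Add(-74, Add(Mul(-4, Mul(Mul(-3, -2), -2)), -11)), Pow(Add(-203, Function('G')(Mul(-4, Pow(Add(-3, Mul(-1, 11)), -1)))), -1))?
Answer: Rational(1813, 9929) ≈ 0.18260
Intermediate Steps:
Function('G')(p) = Add(p, Pow(p, 2))
Mul(Add(-74, Add(Mul(-4, Mul(Mul(-3, -2), -2)), -11)), Pow(Add(-203, Function('G')(Mul(-4, Pow(Add(-3, Mul(-1, 11)), -1)))), -1)) = Mul(Add(-74, Add(Mul(-4, Mul(Mul(-3, -2), -2)), -11)), Pow(Add(-203, Mul(Mul(-4, Pow(Add(-3, Mul(-1, 11)), -1)), Add(1, Mul(-4, Pow(Add(-3, Mul(-1, 11)), -1))))), -1)) = Mul(Add(-74, Add(Mul(-4, Mul(6, -2)), -11)), Pow(Add(-203, Mul(Mul(-4, Pow(Add(-3, -11), -1)), Add(1, Mul(-4, Pow(Add(-3, -11), -1))))), -1)) = Mul(Add(-74, Add(Mul(-4, -12), -11)), Pow(Add(-203, Mul(Mul(-4, Pow(-14, -1)), Add(1, Mul(-4, Pow(-14, -1))))), -1)) = Mul(Add(-74, Add(48, -11)), Pow(Add(-203, Mul(Mul(-4, Rational(-1, 14)), Add(1, Mul(-4, Rational(-1, 14))))), -1)) = Mul(Add(-74, 37), Pow(Add(-203, Mul(Rational(2, 7), Add(1, Rational(2, 7)))), -1)) = Mul(-37, Pow(Add(-203, Mul(Rational(2, 7), Rational(9, 7))), -1)) = Mul(-37, Pow(Add(-203, Rational(18, 49)), -1)) = Mul(-37, Pow(Rational(-9929, 49), -1)) = Mul(-37, Rational(-49, 9929)) = Rational(1813, 9929)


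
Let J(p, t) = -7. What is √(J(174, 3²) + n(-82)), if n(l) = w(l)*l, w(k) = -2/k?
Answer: 3*I ≈ 3.0*I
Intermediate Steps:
n(l) = -2 (n(l) = (-2/l)*l = -2)
√(J(174, 3²) + n(-82)) = √(-7 - 2) = √(-9) = 3*I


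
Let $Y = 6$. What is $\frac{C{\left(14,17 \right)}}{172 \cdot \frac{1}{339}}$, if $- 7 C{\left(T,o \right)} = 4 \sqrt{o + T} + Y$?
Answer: $- \frac{1017}{602} - \frac{339 \sqrt{31}}{301} \approx -7.96$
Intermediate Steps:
$C{\left(T,o \right)} = - \frac{6}{7} - \frac{4 \sqrt{T + o}}{7}$ ($C{\left(T,o \right)} = - \frac{4 \sqrt{o + T} + 6}{7} = - \frac{4 \sqrt{T + o} + 6}{7} = - \frac{6 + 4 \sqrt{T + o}}{7} = - \frac{6}{7} - \frac{4 \sqrt{T + o}}{7}$)
$\frac{C{\left(14,17 \right)}}{172 \cdot \frac{1}{339}} = \frac{- \frac{6}{7} - \frac{4 \sqrt{14 + 17}}{7}}{172 \cdot \frac{1}{339}} = \frac{- \frac{6}{7} - \frac{4 \sqrt{31}}{7}}{172 \cdot \frac{1}{339}} = \frac{- \frac{6}{7} - \frac{4 \sqrt{31}}{7}}{\frac{172}{339}} = \left(- \frac{6}{7} - \frac{4 \sqrt{31}}{7}\right) \frac{339}{172} = - \frac{1017}{602} - \frac{339 \sqrt{31}}{301}$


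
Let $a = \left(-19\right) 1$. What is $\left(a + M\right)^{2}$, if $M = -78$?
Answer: $9409$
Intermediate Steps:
$a = -19$
$\left(a + M\right)^{2} = \left(-19 - 78\right)^{2} = \left(-97\right)^{2} = 9409$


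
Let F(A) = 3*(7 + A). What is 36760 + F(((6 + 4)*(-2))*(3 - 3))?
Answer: 36781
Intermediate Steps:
F(A) = 21 + 3*A
36760 + F(((6 + 4)*(-2))*(3 - 3)) = 36760 + (21 + 3*(((6 + 4)*(-2))*(3 - 3))) = 36760 + (21 + 3*((10*(-2))*0)) = 36760 + (21 + 3*(-20*0)) = 36760 + (21 + 3*0) = 36760 + (21 + 0) = 36760 + 21 = 36781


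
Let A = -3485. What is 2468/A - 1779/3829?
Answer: -15649787/13344065 ≈ -1.1728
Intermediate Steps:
2468/A - 1779/3829 = 2468/(-3485) - 1779/3829 = 2468*(-1/3485) - 1779*1/3829 = -2468/3485 - 1779/3829 = -15649787/13344065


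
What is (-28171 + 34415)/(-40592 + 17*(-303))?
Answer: -6244/45743 ≈ -0.13650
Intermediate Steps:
(-28171 + 34415)/(-40592 + 17*(-303)) = 6244/(-40592 - 5151) = 6244/(-45743) = 6244*(-1/45743) = -6244/45743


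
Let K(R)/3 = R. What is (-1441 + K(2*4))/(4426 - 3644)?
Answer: -1417/782 ≈ -1.8120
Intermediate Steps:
K(R) = 3*R
(-1441 + K(2*4))/(4426 - 3644) = (-1441 + 3*(2*4))/(4426 - 3644) = (-1441 + 3*8)/782 = (-1441 + 24)*(1/782) = -1417*1/782 = -1417/782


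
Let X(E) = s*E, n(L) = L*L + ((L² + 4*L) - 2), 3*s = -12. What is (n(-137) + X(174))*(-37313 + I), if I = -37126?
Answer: -2701540188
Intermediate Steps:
s = -4 (s = (⅓)*(-12) = -4)
n(L) = -2 + 2*L² + 4*L (n(L) = L² + (-2 + L² + 4*L) = -2 + 2*L² + 4*L)
X(E) = -4*E
(n(-137) + X(174))*(-37313 + I) = ((-2 + 2*(-137)² + 4*(-137)) - 4*174)*(-37313 - 37126) = ((-2 + 2*18769 - 548) - 696)*(-74439) = ((-2 + 37538 - 548) - 696)*(-74439) = (36988 - 696)*(-74439) = 36292*(-74439) = -2701540188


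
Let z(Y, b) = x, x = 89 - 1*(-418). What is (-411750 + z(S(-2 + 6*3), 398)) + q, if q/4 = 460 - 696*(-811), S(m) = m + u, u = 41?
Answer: 1848421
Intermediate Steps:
S(m) = 41 + m (S(m) = m + 41 = 41 + m)
x = 507 (x = 89 + 418 = 507)
z(Y, b) = 507
q = 2259664 (q = 4*(460 - 696*(-811)) = 4*(460 + 564456) = 4*564916 = 2259664)
(-411750 + z(S(-2 + 6*3), 398)) + q = (-411750 + 507) + 2259664 = -411243 + 2259664 = 1848421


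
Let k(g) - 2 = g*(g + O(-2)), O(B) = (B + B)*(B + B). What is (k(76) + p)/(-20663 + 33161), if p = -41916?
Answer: -17461/6249 ≈ -2.7942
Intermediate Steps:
O(B) = 4*B**2 (O(B) = (2*B)*(2*B) = 4*B**2)
k(g) = 2 + g*(16 + g) (k(g) = 2 + g*(g + 4*(-2)**2) = 2 + g*(g + 4*4) = 2 + g*(g + 16) = 2 + g*(16 + g))
(k(76) + p)/(-20663 + 33161) = ((2 + 76**2 + 16*76) - 41916)/(-20663 + 33161) = ((2 + 5776 + 1216) - 41916)/12498 = (6994 - 41916)*(1/12498) = -34922*1/12498 = -17461/6249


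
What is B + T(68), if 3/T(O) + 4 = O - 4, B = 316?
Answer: 6321/20 ≈ 316.05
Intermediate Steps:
T(O) = 3/(-8 + O) (T(O) = 3/(-4 + (O - 4)) = 3/(-4 + (-4 + O)) = 3/(-8 + O))
B + T(68) = 316 + 3/(-8 + 68) = 316 + 3/60 = 316 + 3*(1/60) = 316 + 1/20 = 6321/20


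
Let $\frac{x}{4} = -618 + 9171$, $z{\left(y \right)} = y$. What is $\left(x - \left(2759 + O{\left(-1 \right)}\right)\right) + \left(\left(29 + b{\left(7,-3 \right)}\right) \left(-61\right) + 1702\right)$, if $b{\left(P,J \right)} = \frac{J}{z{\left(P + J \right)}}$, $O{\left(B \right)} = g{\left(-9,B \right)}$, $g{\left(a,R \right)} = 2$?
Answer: $\frac{125719}{4} \approx 31430.0$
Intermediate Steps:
$O{\left(B \right)} = 2$
$b{\left(P,J \right)} = \frac{J}{J + P}$ ($b{\left(P,J \right)} = \frac{J}{P + J} = \frac{J}{J + P}$)
$x = 34212$ ($x = 4 \left(-618 + 9171\right) = 4 \cdot 8553 = 34212$)
$\left(x - \left(2759 + O{\left(-1 \right)}\right)\right) + \left(\left(29 + b{\left(7,-3 \right)}\right) \left(-61\right) + 1702\right) = \left(34212 - 2761\right) + \left(\left(29 - \frac{3}{-3 + 7}\right) \left(-61\right) + 1702\right) = \left(34212 - 2761\right) + \left(\left(29 - \frac{3}{4}\right) \left(-61\right) + 1702\right) = 31451 + \left(\left(29 - \frac{3}{4}\right) \left(-61\right) + 1702\right) = 31451 + \left(\frac{113}{4} \left(-61\right) + 1702\right) = 31451 + \left(- \frac{6893}{4} + 1702\right) = 31451 - \frac{85}{4} = \frac{125719}{4}$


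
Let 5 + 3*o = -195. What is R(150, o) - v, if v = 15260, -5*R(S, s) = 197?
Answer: -76497/5 ≈ -15299.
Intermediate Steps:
o = -200/3 (o = -5/3 + (1/3)*(-195) = -5/3 - 65 = -200/3 ≈ -66.667)
R(S, s) = -197/5 (R(S, s) = -1/5*197 = -197/5)
R(150, o) - v = -197/5 - 1*15260 = -197/5 - 15260 = -76497/5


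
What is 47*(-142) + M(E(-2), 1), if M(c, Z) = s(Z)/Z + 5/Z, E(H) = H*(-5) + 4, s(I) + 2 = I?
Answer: -6670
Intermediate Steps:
s(I) = -2 + I
E(H) = 4 - 5*H (E(H) = -5*H + 4 = 4 - 5*H)
M(c, Z) = 5/Z + (-2 + Z)/Z (M(c, Z) = (-2 + Z)/Z + 5/Z = 5/Z + (-2 + Z)/Z)
47*(-142) + M(E(-2), 1) = 47*(-142) + (3 + 1)/1 = -6674 + 1*4 = -6674 + 4 = -6670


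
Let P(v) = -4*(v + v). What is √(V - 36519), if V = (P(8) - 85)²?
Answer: I*√14318 ≈ 119.66*I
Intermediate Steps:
P(v) = -8*v
V = 22201 (V = (-8*8 - 85)² = (-64 - 85)² = (-149)² = 22201)
√(V - 36519) = √(22201 - 36519) = √(-14318) = I*√14318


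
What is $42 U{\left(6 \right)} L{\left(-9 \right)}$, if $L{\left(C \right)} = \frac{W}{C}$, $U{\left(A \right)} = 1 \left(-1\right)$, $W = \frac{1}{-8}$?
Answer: $- \frac{7}{12} \approx -0.58333$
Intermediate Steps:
$W = - \frac{1}{8} \approx -0.125$
$U{\left(A \right)} = -1$
$L{\left(C \right)} = - \frac{1}{8 C}$
$42 U{\left(6 \right)} L{\left(-9 \right)} = 42 \left(-1\right) \left(- \frac{1}{8 \left(-9\right)}\right) = - 42 \left(\left(- \frac{1}{8}\right) \left(- \frac{1}{9}\right)\right) = \left(-42\right) \frac{1}{72} = - \frac{7}{12}$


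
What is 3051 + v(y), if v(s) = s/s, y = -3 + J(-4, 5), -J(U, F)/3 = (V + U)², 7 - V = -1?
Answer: 3052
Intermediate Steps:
V = 8 (V = 7 - 1*(-1) = 7 + 1 = 8)
J(U, F) = -3*(8 + U)²
y = -51 (y = -3 - 3*(8 - 4)² = -3 - 3*4² = -3 - 3*16 = -3 - 48 = -51)
v(s) = 1
3051 + v(y) = 3051 + 1 = 3052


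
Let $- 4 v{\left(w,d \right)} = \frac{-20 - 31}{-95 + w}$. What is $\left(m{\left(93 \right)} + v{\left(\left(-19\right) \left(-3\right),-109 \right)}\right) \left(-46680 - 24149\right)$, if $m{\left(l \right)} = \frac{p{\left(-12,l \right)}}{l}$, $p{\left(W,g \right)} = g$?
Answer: $- \frac{7153729}{152} \approx -47064.0$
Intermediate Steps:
$m{\left(l \right)} = 1$ ($m{\left(l \right)} = \frac{l}{l} = 1$)
$v{\left(w,d \right)} = \frac{51}{4 \left(-95 + w\right)}$ ($v{\left(w,d \right)} = - \frac{\left(-20 - 31\right) \frac{1}{-95 + w}}{4} = - \frac{\left(-51\right) \frac{1}{-95 + w}}{4} = \frac{51}{4 \left(-95 + w\right)}$)
$\left(m{\left(93 \right)} + v{\left(\left(-19\right) \left(-3\right),-109 \right)}\right) \left(-46680 - 24149\right) = \left(1 + \frac{51}{4 \left(-95 - -57\right)}\right) \left(-46680 - 24149\right) = \left(1 + \frac{51}{4 \left(-95 + 57\right)}\right) \left(-70829\right) = \left(1 + \frac{51}{4 \left(-38\right)}\right) \left(-70829\right) = \left(1 + \frac{51}{4} \left(- \frac{1}{38}\right)\right) \left(-70829\right) = \left(1 - \frac{51}{152}\right) \left(-70829\right) = \frac{101}{152} \left(-70829\right) = - \frac{7153729}{152}$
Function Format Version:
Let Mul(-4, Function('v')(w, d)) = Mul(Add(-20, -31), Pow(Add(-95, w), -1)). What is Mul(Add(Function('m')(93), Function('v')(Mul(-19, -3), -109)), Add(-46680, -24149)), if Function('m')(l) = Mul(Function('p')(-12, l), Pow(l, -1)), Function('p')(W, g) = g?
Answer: Rational(-7153729, 152) ≈ -47064.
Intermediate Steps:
Function('m')(l) = 1 (Function('m')(l) = Mul(l, Pow(l, -1)) = 1)
Function('v')(w, d) = Mul(Rational(51, 4), Pow(Add(-95, w), -1)) (Function('v')(w, d) = Mul(Rational(-1, 4), Mul(Add(-20, -31), Pow(Add(-95, w), -1))) = Mul(Rational(-1, 4), Mul(-51, Pow(Add(-95, w), -1))) = Mul(Rational(51, 4), Pow(Add(-95, w), -1)))
Mul(Add(Function('m')(93), Function('v')(Mul(-19, -3), -109)), Add(-46680, -24149)) = Mul(Add(1, Mul(Rational(51, 4), Pow(Add(-95, Mul(-19, -3)), -1))), Add(-46680, -24149)) = Mul(Add(1, Mul(Rational(51, 4), Pow(Add(-95, 57), -1))), -70829) = Mul(Add(1, Mul(Rational(51, 4), Pow(-38, -1))), -70829) = Mul(Add(1, Mul(Rational(51, 4), Rational(-1, 38))), -70829) = Mul(Add(1, Rational(-51, 152)), -70829) = Mul(Rational(101, 152), -70829) = Rational(-7153729, 152)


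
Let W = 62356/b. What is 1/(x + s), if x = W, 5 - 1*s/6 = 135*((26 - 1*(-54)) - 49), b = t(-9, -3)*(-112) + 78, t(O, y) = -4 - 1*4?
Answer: -487/12182782 ≈ -3.9974e-5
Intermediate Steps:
t(O, y) = -8 (t(O, y) = -4 - 4 = -8)
b = 974 (b = -8*(-112) + 78 = 896 + 78 = 974)
s = -25080 (s = 30 - 810*((26 - 1*(-54)) - 49) = 30 - 810*((26 + 54) - 49) = 30 - 810*(80 - 49) = 30 - 810*31 = 30 - 6*4185 = 30 - 25110 = -25080)
W = 31178/487 (W = 62356/974 = 62356*(1/974) = 31178/487 ≈ 64.021)
x = 31178/487 ≈ 64.021
1/(x + s) = 1/(31178/487 - 25080) = 1/(-12182782/487) = -487/12182782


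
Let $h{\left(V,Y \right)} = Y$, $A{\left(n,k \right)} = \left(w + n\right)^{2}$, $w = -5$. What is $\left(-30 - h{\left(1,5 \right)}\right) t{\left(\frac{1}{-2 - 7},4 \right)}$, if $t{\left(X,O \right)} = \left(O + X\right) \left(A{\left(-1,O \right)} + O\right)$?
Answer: $- \frac{49000}{9} \approx -5444.4$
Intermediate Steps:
$A{\left(n,k \right)} = \left(-5 + n\right)^{2}$
$t{\left(X,O \right)} = \left(36 + O\right) \left(O + X\right)$ ($t{\left(X,O \right)} = \left(O + X\right) \left(\left(-5 - 1\right)^{2} + O\right) = \left(O + X\right) \left(\left(-6\right)^{2} + O\right) = \left(O + X\right) \left(36 + O\right) = \left(36 + O\right) \left(O + X\right)$)
$\left(-30 - h{\left(1,5 \right)}\right) t{\left(\frac{1}{-2 - 7},4 \right)} = \left(-30 - 5\right) \left(4^{2} + 36 \cdot 4 + \frac{36}{-2 - 7} + \frac{4}{-2 - 7}\right) = \left(-30 - 5\right) \left(16 + 144 + \frac{36}{-9} + \frac{4}{-9}\right) = - 35 \left(16 + 144 + 36 \left(- \frac{1}{9}\right) + 4 \left(- \frac{1}{9}\right)\right) = - 35 \left(16 + 144 - 4 - \frac{4}{9}\right) = \left(-35\right) \frac{1400}{9} = - \frac{49000}{9}$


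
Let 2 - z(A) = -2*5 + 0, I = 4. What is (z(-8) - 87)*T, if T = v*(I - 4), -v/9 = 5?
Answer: 0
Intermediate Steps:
v = -45 (v = -9*5 = -45)
z(A) = 12 (z(A) = 2 - (-2*5 + 0) = 2 - (-10 + 0) = 2 - 1*(-10) = 2 + 10 = 12)
T = 0 (T = -45*(4 - 4) = -45*0 = 0)
(z(-8) - 87)*T = (12 - 87)*0 = -75*0 = 0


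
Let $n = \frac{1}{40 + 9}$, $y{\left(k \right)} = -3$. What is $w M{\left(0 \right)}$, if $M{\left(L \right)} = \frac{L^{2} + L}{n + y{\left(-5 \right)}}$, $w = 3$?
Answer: $0$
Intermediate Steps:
$n = \frac{1}{49} \approx 0.020408$
$M{\left(L \right)} = - \frac{49 L}{146} - \frac{49 L^{2}}{146}$ ($M{\left(L \right)} = \frac{L^{2} + L}{\frac{1}{49} - 3} = \frac{L + L^{2}}{- \frac{146}{49}} = \left(L + L^{2}\right) \left(- \frac{49}{146}\right) = - \frac{49 L}{146} - \frac{49 L^{2}}{146}$)
$w M{\left(0 \right)} = 3 \left(\left(- \frac{49}{146}\right) 0 \left(1 + 0\right)\right) = 3 \left(\left(- \frac{49}{146}\right) 0 \cdot 1\right) = 3 \cdot 0 = 0$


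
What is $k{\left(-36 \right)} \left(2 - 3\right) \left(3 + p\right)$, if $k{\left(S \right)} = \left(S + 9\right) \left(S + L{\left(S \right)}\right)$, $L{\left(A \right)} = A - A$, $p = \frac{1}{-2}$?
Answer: $-2430$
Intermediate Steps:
$p = - \frac{1}{2} \approx -0.5$
$L{\left(A \right)} = 0$
$k{\left(S \right)} = S \left(9 + S\right)$ ($k{\left(S \right)} = \left(S + 9\right) \left(S + 0\right) = \left(9 + S\right) S = S \left(9 + S\right)$)
$k{\left(-36 \right)} \left(2 - 3\right) \left(3 + p\right) = - 36 \left(9 - 36\right) \left(2 - 3\right) \left(3 - \frac{1}{2}\right) = \left(-36\right) \left(-27\right) \left(\left(-1\right) \frac{5}{2}\right) = 972 \left(- \frac{5}{2}\right) = -2430$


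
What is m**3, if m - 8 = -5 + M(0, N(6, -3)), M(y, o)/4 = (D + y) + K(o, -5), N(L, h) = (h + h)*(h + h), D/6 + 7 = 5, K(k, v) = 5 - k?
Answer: -4826809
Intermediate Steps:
D = -12 (D = -42 + 6*5 = -42 + 30 = -12)
N(L, h) = 4*h**2 (N(L, h) = (2*h)*(2*h) = 4*h**2)
M(y, o) = -28 - 4*o + 4*y (M(y, o) = 4*((-12 + y) + (5 - o)) = 4*(-7 + y - o) = -28 - 4*o + 4*y)
m = -169 (m = 8 + (-5 + (-28 - 16*(-3)**2 + 4*0)) = 8 + (-5 + (-28 - 16*9 + 0)) = 8 + (-5 + (-28 - 4*36 + 0)) = 8 + (-5 + (-28 - 144 + 0)) = 8 + (-5 - 172) = 8 - 177 = -169)
m**3 = (-169)**3 = -4826809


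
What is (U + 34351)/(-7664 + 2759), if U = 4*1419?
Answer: -40027/4905 ≈ -8.1604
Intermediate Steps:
U = 5676
(U + 34351)/(-7664 + 2759) = (5676 + 34351)/(-7664 + 2759) = 40027/(-4905) = 40027*(-1/4905) = -40027/4905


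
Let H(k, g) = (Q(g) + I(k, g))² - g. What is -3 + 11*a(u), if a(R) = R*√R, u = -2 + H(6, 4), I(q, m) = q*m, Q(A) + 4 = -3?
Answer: -3 + 3113*√283 ≈ 52366.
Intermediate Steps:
Q(A) = -7 (Q(A) = -4 - 3 = -7)
I(q, m) = m*q
H(k, g) = (-7 + g*k)² - g
u = 283 (u = -2 + ((-7 + 4*6)² - 1*4) = -2 + ((-7 + 24)² - 4) = -2 + (17² - 4) = -2 + (289 - 4) = -2 + 285 = 283)
a(R) = R^(3/2)
-3 + 11*a(u) = -3 + 11*283^(3/2) = -3 + 11*(283*√283) = -3 + 3113*√283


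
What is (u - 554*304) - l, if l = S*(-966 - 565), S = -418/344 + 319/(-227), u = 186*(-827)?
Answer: -12738098613/39044 ≈ -3.2625e+5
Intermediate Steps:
u = -153822
S = -102311/39044 (S = -418*1/344 + 319*(-1/227) = -209/172 - 319/227 = -102311/39044 ≈ -2.6204)
l = 156638141/39044 (l = -102311*(-966 - 565)/39044 = -102311/39044*(-1531) = 156638141/39044 ≈ 4011.8)
(u - 554*304) - l = (-153822 - 554*304) - 1*156638141/39044 = (-153822 - 168416) - 156638141/39044 = -322238 - 156638141/39044 = -12738098613/39044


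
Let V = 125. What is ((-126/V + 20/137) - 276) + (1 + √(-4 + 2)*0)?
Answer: -4724137/17125 ≈ -275.86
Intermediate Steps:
((-126/V + 20/137) - 276) + (1 + √(-4 + 2)*0) = ((-126/125 + 20/137) - 276) + (1 + √(-4 + 2)*0) = ((-126*1/125 + 20*(1/137)) - 276) + (1 + √(-2)*0) = ((-126/125 + 20/137) - 276) + (1 + (I*√2)*0) = (-14762/17125 - 276) + (1 + 0) = -4741262/17125 + 1 = -4724137/17125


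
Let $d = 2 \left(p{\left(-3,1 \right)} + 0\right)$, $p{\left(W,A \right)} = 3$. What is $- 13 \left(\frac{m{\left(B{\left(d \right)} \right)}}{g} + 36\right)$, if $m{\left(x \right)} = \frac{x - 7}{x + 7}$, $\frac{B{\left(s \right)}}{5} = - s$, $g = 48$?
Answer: $- \frac{517153}{1104} \approx -468.44$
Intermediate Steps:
$d = 6$ ($d = 2 \left(3 + 0\right) = 2 \cdot 3 = 6$)
$B{\left(s \right)} = - 5 s$ ($B{\left(s \right)} = 5 \left(- s\right) = - 5 s$)
$m{\left(x \right)} = \frac{-7 + x}{7 + x}$
$- 13 \left(\frac{m{\left(B{\left(d \right)} \right)}}{g} + 36\right) = - 13 \left(\frac{\frac{1}{7 - 30} \left(-7 - 30\right)}{48} + 36\right) = - 13 \left(\frac{-7 - 30}{7 - 30} \cdot \frac{1}{48} + 36\right) = - 13 \left(\frac{1}{-23} \left(-37\right) \frac{1}{48} + 36\right) = - 13 \left(\left(- \frac{1}{23}\right) \left(-37\right) \frac{1}{48} + 36\right) = - 13 \left(\frac{37}{23} \cdot \frac{1}{48} + 36\right) = - 13 \left(\frac{37}{1104} + 36\right) = \left(-13\right) \frac{39781}{1104} = - \frac{517153}{1104}$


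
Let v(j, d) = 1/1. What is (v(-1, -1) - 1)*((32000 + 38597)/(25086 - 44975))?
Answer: 0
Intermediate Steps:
v(j, d) = 1
(v(-1, -1) - 1)*((32000 + 38597)/(25086 - 44975)) = (1 - 1)*((32000 + 38597)/(25086 - 44975)) = 0*(70597/(-19889)) = 0*(70597*(-1/19889)) = 0*(-70597/19889) = 0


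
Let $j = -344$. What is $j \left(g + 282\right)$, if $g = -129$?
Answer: $-52632$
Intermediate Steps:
$j \left(g + 282\right) = - 344 \left(-129 + 282\right) = \left(-344\right) 153 = -52632$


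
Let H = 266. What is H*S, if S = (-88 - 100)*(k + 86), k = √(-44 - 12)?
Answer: -4300688 - 100016*I*√14 ≈ -4.3007e+6 - 3.7423e+5*I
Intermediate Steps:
k = 2*I*√14 (k = √(-56) = 2*I*√14 ≈ 7.4833*I)
S = -16168 - 376*I*√14 (S = (-88 - 100)*(2*I*√14 + 86) = -188*(86 + 2*I*√14) = -16168 - 376*I*√14 ≈ -16168.0 - 1406.9*I)
H*S = 266*(-16168 - 376*I*√14) = -4300688 - 100016*I*√14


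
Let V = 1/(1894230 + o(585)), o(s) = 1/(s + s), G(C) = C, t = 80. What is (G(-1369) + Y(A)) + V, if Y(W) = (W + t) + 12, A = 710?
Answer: -1256613239097/2216249101 ≈ -567.00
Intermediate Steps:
o(s) = 1/(2*s)
Y(W) = 92 + W (Y(W) = (W + 80) + 12 = (80 + W) + 12 = 92 + W)
V = 1170/2216249101 (V = 1/(1894230 + (½)/585) = 1/(1894230 + (½)*(1/585)) = 1/(1894230 + 1/1170) = 1/(2216249101/1170) = 1170/2216249101 ≈ 5.2792e-7)
(G(-1369) + Y(A)) + V = (-1369 + (92 + 710)) + 1170/2216249101 = (-1369 + 802) + 1170/2216249101 = -567 + 1170/2216249101 = -1256613239097/2216249101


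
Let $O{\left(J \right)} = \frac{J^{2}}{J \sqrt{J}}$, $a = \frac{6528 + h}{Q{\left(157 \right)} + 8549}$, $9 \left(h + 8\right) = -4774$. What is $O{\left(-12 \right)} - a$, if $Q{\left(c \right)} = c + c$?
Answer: $- \frac{53906}{79767} + 2 i \sqrt{3} \approx -0.67579 + 3.4641 i$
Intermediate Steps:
$h = - \frac{4846}{9}$ ($h = -8 + \frac{1}{9} \left(-4774\right) = -8 - \frac{4774}{9} = - \frac{4846}{9} \approx -538.44$)
$Q{\left(c \right)} = 2 c$
$a = \frac{53906}{79767}$ ($a = \frac{6528 - \frac{4846}{9}}{2 \cdot 157 + 8549} = \frac{53906}{9 \left(314 + 8549\right)} = \frac{53906}{9 \cdot 8863} = \frac{53906}{9} \cdot \frac{1}{8863} = \frac{53906}{79767} \approx 0.67579$)
$O{\left(J \right)} = \sqrt{J}$ ($O{\left(J \right)} = \frac{J^{2}}{J^{\frac{3}{2}}} = \sqrt{J}$)
$O{\left(-12 \right)} - a = \sqrt{-12} - \frac{53906}{79767} = 2 i \sqrt{3} - \frac{53906}{79767} = - \frac{53906}{79767} + 2 i \sqrt{3}$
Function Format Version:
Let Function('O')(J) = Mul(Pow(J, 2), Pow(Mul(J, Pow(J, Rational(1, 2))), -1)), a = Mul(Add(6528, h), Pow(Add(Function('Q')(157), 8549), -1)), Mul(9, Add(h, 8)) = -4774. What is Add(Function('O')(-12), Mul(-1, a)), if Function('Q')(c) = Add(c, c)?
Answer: Add(Rational(-53906, 79767), Mul(2, I, Pow(3, Rational(1, 2)))) ≈ Add(-0.67579, Mul(3.4641, I))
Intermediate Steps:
h = Rational(-4846, 9) (h = Add(-8, Mul(Rational(1, 9), -4774)) = Add(-8, Rational(-4774, 9)) = Rational(-4846, 9) ≈ -538.44)
Function('Q')(c) = Mul(2, c)
a = Rational(53906, 79767) (a = Mul(Add(6528, Rational(-4846, 9)), Pow(Add(Mul(2, 157), 8549), -1)) = Mul(Rational(53906, 9), Pow(Add(314, 8549), -1)) = Mul(Rational(53906, 9), Pow(8863, -1)) = Mul(Rational(53906, 9), Rational(1, 8863)) = Rational(53906, 79767) ≈ 0.67579)
Function('O')(J) = Pow(J, Rational(1, 2)) (Function('O')(J) = Mul(Pow(J, 2), Pow(Pow(J, Rational(3, 2)), -1)) = Mul(Pow(J, 2), Pow(J, Rational(-3, 2))) = Pow(J, Rational(1, 2)))
Add(Function('O')(-12), Mul(-1, a)) = Add(Pow(-12, Rational(1, 2)), Mul(-1, Rational(53906, 79767))) = Add(Mul(2, I, Pow(3, Rational(1, 2))), Rational(-53906, 79767)) = Add(Rational(-53906, 79767), Mul(2, I, Pow(3, Rational(1, 2))))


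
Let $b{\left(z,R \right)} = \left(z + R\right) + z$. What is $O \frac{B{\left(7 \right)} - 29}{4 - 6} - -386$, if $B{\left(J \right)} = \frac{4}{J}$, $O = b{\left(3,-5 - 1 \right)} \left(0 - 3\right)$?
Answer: $386$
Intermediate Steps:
$b{\left(z,R \right)} = R + 2 z$ ($b{\left(z,R \right)} = \left(R + z\right) + z = R + 2 z$)
$O = 0$ ($O = \left(\left(-5 - 1\right) + 2 \cdot 3\right) \left(0 - 3\right) = \left(\left(-5 - 1\right) + 6\right) \left(-3\right) = \left(-6 + 6\right) \left(-3\right) = 0 \left(-3\right) = 0$)
$O \frac{B{\left(7 \right)} - 29}{4 - 6} - -386 = 0 \frac{\frac{4}{7} - 29}{4 - 6} - -386 = 0 \frac{4 \cdot \frac{1}{7} - 29}{-2} + 386 = 0 \left(\frac{4}{7} - 29\right) \left(- \frac{1}{2}\right) + 386 = 0 \left(\left(- \frac{199}{7}\right) \left(- \frac{1}{2}\right)\right) + 386 = 0 \cdot \frac{199}{14} + 386 = 0 + 386 = 386$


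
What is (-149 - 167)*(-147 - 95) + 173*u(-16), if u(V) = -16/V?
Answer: 76645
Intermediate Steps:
(-149 - 167)*(-147 - 95) + 173*u(-16) = (-149 - 167)*(-147 - 95) + 173*(-16/(-16)) = -316*(-242) + 173*(-16*(-1/16)) = 76472 + 173*1 = 76472 + 173 = 76645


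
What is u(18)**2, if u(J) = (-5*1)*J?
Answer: 8100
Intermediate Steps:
u(J) = -5*J
u(18)**2 = (-5*18)**2 = (-90)**2 = 8100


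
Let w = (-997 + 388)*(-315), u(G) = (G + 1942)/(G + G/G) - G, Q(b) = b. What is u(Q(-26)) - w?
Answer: -4797141/25 ≈ -1.9189e+5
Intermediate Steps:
u(G) = -G + (1942 + G)/(1 + G) (u(G) = (1942 + G)/(G + 1) - G = (1942 + G)/(1 + G) - G = -G + (1942 + G)/(1 + G))
w = 191835 (w = -609*(-315) = 191835)
u(Q(-26)) - w = (1942 - 1*(-26)²)/(1 - 26) - 1*191835 = (1942 - 1*676)/(-25) - 191835 = -(1942 - 676)/25 - 191835 = -1/25*1266 - 191835 = -1266/25 - 191835 = -4797141/25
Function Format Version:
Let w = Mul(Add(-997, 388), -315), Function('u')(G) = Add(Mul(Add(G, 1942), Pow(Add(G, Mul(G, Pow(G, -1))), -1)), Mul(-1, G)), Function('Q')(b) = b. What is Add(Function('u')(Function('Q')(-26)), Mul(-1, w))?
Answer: Rational(-4797141, 25) ≈ -1.9189e+5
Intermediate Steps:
Function('u')(G) = Add(Mul(-1, G), Mul(Pow(Add(1, G), -1), Add(1942, G))) (Function('u')(G) = Add(Mul(Add(1942, G), Pow(Add(G, 1), -1)), Mul(-1, G)) = Add(Mul(Add(1942, G), Pow(Add(1, G), -1)), Mul(-1, G)) = Add(Mul(Pow(Add(1, G), -1), Add(1942, G)), Mul(-1, G)) = Add(Mul(-1, G), Mul(Pow(Add(1, G), -1), Add(1942, G))))
w = 191835 (w = Mul(-609, -315) = 191835)
Add(Function('u')(Function('Q')(-26)), Mul(-1, w)) = Add(Mul(Pow(Add(1, -26), -1), Add(1942, Mul(-1, Pow(-26, 2)))), Mul(-1, 191835)) = Add(Mul(Pow(-25, -1), Add(1942, Mul(-1, 676))), -191835) = Add(Mul(Rational(-1, 25), Add(1942, -676)), -191835) = Add(Mul(Rational(-1, 25), 1266), -191835) = Add(Rational(-1266, 25), -191835) = Rational(-4797141, 25)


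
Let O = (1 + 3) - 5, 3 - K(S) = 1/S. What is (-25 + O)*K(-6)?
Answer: -247/3 ≈ -82.333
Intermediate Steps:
K(S) = 3 - 1/S
O = -1 (O = 4 - 5 = -1)
(-25 + O)*K(-6) = (-25 - 1)*(3 - 1/(-6)) = -26*(3 - 1*(-⅙)) = -26*(3 + ⅙) = -26*19/6 = -247/3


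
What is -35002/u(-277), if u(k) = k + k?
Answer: 17501/277 ≈ 63.180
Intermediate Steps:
u(k) = 2*k
-35002/u(-277) = -35002/(2*(-277)) = -35002/(-554) = -35002*(-1/554) = 17501/277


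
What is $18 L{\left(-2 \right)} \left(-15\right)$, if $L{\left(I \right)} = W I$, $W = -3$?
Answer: $-1620$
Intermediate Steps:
$L{\left(I \right)} = - 3 I$
$18 L{\left(-2 \right)} \left(-15\right) = 18 \left(\left(-3\right) \left(-2\right)\right) \left(-15\right) = 18 \cdot 6 \left(-15\right) = 108 \left(-15\right) = -1620$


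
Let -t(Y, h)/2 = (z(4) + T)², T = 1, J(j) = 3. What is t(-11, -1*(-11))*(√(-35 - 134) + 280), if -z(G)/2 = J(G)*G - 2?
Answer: -202160 - 9386*I ≈ -2.0216e+5 - 9386.0*I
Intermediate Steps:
z(G) = 4 - 6*G (z(G) = -2*(3*G - 2) = -2*(-2 + 3*G) = 4 - 6*G)
t(Y, h) = -722 (t(Y, h) = -2*((4 - 6*4) + 1)² = -2*((4 - 24) + 1)² = -2*(-20 + 1)² = -2*(-19)² = -2*361 = -722)
t(-11, -1*(-11))*(√(-35 - 134) + 280) = -722*(√(-35 - 134) + 280) = -722*(√(-169) + 280) = -722*(13*I + 280) = -722*(280 + 13*I) = -202160 - 9386*I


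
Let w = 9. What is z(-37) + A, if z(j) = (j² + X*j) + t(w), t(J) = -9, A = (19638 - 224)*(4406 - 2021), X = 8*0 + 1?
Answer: 46303713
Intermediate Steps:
X = 1 (X = 0 + 1 = 1)
A = 46302390 (A = 19414*2385 = 46302390)
z(j) = -9 + j + j² (z(j) = (j² + 1*j) - 9 = (j² + j) - 9 = (j + j²) - 9 = -9 + j + j²)
z(-37) + A = (-9 - 37 + (-37)²) + 46302390 = (-9 - 37 + 1369) + 46302390 = 1323 + 46302390 = 46303713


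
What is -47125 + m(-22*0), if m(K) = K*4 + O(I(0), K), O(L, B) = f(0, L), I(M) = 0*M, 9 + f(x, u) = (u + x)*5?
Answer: -47134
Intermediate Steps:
f(x, u) = -9 + 5*u + 5*x (f(x, u) = -9 + (u + x)*5 = -9 + (5*u + 5*x) = -9 + 5*u + 5*x)
I(M) = 0
O(L, B) = -9 + 5*L (O(L, B) = -9 + 5*L + 5*0 = -9 + 5*L + 0 = -9 + 5*L)
m(K) = -9 + 4*K (m(K) = K*4 + (-9 + 5*0) = 4*K + (-9 + 0) = 4*K - 9 = -9 + 4*K)
-47125 + m(-22*0) = -47125 + (-9 + 4*(-22*0)) = -47125 + (-9 + 4*0) = -47125 + (-9 + 0) = -47125 - 9 = -47134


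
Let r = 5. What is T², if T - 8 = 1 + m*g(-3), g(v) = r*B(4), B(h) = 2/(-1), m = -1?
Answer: 361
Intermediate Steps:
B(h) = -2 (B(h) = 2*(-1) = -2)
g(v) = -10 (g(v) = 5*(-2) = -10)
T = 19 (T = 8 + (1 - 1*(-10)) = 8 + (1 + 10) = 8 + 11 = 19)
T² = 19² = 361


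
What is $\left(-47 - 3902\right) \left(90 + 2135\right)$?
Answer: $-8786525$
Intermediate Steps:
$\left(-47 - 3902\right) \left(90 + 2135\right) = \left(-3949\right) 2225 = -8786525$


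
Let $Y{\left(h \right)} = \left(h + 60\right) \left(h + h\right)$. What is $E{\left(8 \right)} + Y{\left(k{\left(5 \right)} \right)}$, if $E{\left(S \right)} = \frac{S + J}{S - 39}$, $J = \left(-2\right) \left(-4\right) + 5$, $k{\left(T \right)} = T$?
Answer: $\frac{20129}{31} \approx 649.32$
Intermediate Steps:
$J = 13$ ($J = 8 + 5 = 13$)
$Y{\left(h \right)} = 2 h \left(60 + h\right)$ ($Y{\left(h \right)} = \left(60 + h\right) 2 h = 2 h \left(60 + h\right)$)
$E{\left(S \right)} = \frac{13 + S}{-39 + S}$ ($E{\left(S \right)} = \frac{S + 13}{S - 39} = \frac{13 + S}{-39 + S}$)
$E{\left(8 \right)} + Y{\left(k{\left(5 \right)} \right)} = \frac{13 + 8}{-39 + 8} + 2 \cdot 5 \left(60 + 5\right) = \frac{1}{-31} \cdot 21 + 2 \cdot 5 \cdot 65 = \left(- \frac{1}{31}\right) 21 + 650 = - \frac{21}{31} + 650 = \frac{20129}{31}$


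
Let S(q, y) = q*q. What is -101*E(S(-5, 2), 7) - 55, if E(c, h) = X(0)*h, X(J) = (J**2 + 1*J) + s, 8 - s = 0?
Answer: -5711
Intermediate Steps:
s = 8 (s = 8 - 1*0 = 8 + 0 = 8)
X(J) = 8 + J + J**2 (X(J) = (J**2 + 1*J) + 8 = (J**2 + J) + 8 = (J + J**2) + 8 = 8 + J + J**2)
S(q, y) = q**2
E(c, h) = 8*h (E(c, h) = (8 + 0 + 0**2)*h = (8 + 0 + 0)*h = 8*h)
-101*E(S(-5, 2), 7) - 55 = -808*7 - 55 = -101*56 - 55 = -5656 - 55 = -5711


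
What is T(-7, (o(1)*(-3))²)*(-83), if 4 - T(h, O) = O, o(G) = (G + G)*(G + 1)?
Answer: 11620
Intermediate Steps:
o(G) = 2*G*(1 + G) (o(G) = (2*G)*(1 + G) = 2*G*(1 + G))
T(h, O) = 4 - O
T(-7, (o(1)*(-3))²)*(-83) = (4 - ((2*1*(1 + 1))*(-3))²)*(-83) = (4 - ((2*1*2)*(-3))²)*(-83) = (4 - (4*(-3))²)*(-83) = (4 - 1*(-12)²)*(-83) = (4 - 1*144)*(-83) = (4 - 144)*(-83) = -140*(-83) = 11620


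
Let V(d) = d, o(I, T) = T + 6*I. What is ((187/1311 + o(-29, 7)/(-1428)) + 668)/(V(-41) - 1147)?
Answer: -139006013/247118256 ≈ -0.56251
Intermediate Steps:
((187/1311 + o(-29, 7)/(-1428)) + 668)/(V(-41) - 1147) = ((187/1311 + (7 + 6*(-29))/(-1428)) + 668)/(-41 - 1147) = ((187*(1/1311) + (7 - 174)*(-1/1428)) + 668)/(-1188) = ((187/1311 - 167*(-1/1428)) + 668)*(-1/1188) = ((187/1311 + 167/1428) + 668)*(-1/1188) = (53997/208012 + 668)*(-1/1188) = (139006013/208012)*(-1/1188) = -139006013/247118256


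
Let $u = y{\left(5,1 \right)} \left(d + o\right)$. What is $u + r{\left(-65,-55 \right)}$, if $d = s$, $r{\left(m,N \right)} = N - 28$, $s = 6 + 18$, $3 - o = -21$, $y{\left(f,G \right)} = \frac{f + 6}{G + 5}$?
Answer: $5$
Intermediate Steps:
$y{\left(f,G \right)} = \frac{6 + f}{5 + G}$
$o = 24$ ($o = 3 - -21 = 3 + 21 = 24$)
$s = 24$
$r{\left(m,N \right)} = -28 + N$
$d = 24$
$u = 88$ ($u = \frac{6 + 5}{5 + 1} \left(24 + 24\right) = \frac{1}{6} \cdot 11 \cdot 48 = \frac{11}{6} \cdot 48 = 88$)
$u + r{\left(-65,-55 \right)} = 88 - 83 = 5$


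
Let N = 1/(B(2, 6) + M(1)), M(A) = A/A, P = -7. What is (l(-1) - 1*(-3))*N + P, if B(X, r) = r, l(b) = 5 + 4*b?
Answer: -45/7 ≈ -6.4286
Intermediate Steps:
M(A) = 1
N = 1/7 (N = 1/(6 + 1) = 1/7 ≈ 0.14286)
(l(-1) - 1*(-3))*N + P = ((5 + 4*(-1)) - 1*(-3))*(1/7) - 7 = ((5 - 4) + 3)*(1/7) - 7 = (1 + 3)*(1/7) - 7 = 4*(1/7) - 7 = 4/7 - 7 = -45/7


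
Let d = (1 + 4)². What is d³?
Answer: 15625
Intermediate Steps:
d = 25 (d = 5² = 25)
d³ = 25³ = 15625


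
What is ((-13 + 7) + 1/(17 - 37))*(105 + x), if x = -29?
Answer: -2299/5 ≈ -459.80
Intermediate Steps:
((-13 + 7) + 1/(17 - 37))*(105 + x) = ((-13 + 7) + 1/(17 - 37))*(105 - 29) = (-6 + 1/(-20))*76 = (-6 - 1/20)*76 = -121/20*76 = -2299/5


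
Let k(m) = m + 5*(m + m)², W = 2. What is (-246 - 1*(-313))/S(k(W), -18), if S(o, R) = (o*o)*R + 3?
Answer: -67/121029 ≈ -0.00055359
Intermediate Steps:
k(m) = m + 20*m² (k(m) = m + 5*(2*m)² = m + 5*(4*m²) = m + 20*m²)
S(o, R) = 3 + R*o² (S(o, R) = o²*R + 3 = R*o² + 3 = 3 + R*o²)
(-246 - 1*(-313))/S(k(W), -18) = (-246 - 1*(-313))/(3 - 18*4*(1 + 20*2)²) = (-246 + 313)/(3 - 18*4*(1 + 40)²) = 67/(3 - 18*(2*41)²) = 67/(3 - 18*82²) = 67/(3 - 18*6724) = 67/(3 - 121032) = 67/(-121029) = 67*(-1/121029) = -67/121029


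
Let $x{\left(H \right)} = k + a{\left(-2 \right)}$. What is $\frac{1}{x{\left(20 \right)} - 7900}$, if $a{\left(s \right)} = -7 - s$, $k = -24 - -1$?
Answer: $- \frac{1}{7928} \approx -0.00012614$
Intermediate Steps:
$k = -23$ ($k = -24 + 1 = -23$)
$x{\left(H \right)} = -28$ ($x{\left(H \right)} = -23 - 5 = -28$)
$\frac{1}{x{\left(20 \right)} - 7900} = \frac{1}{-28 - 7900} = \frac{1}{-7928} = - \frac{1}{7928}$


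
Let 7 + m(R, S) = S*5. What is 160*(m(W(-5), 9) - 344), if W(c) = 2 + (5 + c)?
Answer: -48960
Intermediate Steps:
W(c) = 7 + c
m(R, S) = -7 + 5*S (m(R, S) = -7 + S*5 = -7 + 5*S)
160*(m(W(-5), 9) - 344) = 160*((-7 + 5*9) - 344) = 160*((-7 + 45) - 344) = 160*(38 - 344) = 160*(-306) = -48960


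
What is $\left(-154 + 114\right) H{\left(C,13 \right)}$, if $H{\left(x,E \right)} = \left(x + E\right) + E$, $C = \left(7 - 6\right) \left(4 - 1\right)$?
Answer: $-1160$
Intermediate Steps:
$C = 3$ ($C = 1 \cdot 3 = 3$)
$H{\left(x,E \right)} = x + 2 E$ ($H{\left(x,E \right)} = \left(E + x\right) + E = x + 2 E$)
$\left(-154 + 114\right) H{\left(C,13 \right)} = \left(-154 + 114\right) \left(3 + 2 \cdot 13\right) = - 40 \left(3 + 26\right) = \left(-40\right) 29 = -1160$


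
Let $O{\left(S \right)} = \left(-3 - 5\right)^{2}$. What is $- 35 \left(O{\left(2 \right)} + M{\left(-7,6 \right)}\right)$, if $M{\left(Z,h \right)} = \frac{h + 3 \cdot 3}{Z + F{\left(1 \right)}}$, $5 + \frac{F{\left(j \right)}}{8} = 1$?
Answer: $- \frac{28945}{13} \approx -2226.5$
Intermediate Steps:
$O{\left(S \right)} = 64$ ($O{\left(S \right)} = \left(-8\right)^{2} = 64$)
$F{\left(j \right)} = -32$ ($F{\left(j \right)} = -40 + 8 \cdot 1 = -40 + 8 = -32$)
$M{\left(Z,h \right)} = \frac{9 + h}{-32 + Z}$ ($M{\left(Z,h \right)} = \frac{h + 3 \cdot 3}{Z - 32} = \frac{h + 9}{-32 + Z} = \frac{9 + h}{-32 + Z}$)
$- 35 \left(O{\left(2 \right)} + M{\left(-7,6 \right)}\right) = - 35 \left(64 + \frac{9 + 6}{-32 - 7}\right) = - 35 \left(64 + \frac{1}{-39} \cdot 15\right) = - 35 \left(64 - \frac{5}{13}\right) = \left(-35\right) \frac{827}{13} = - \frac{28945}{13}$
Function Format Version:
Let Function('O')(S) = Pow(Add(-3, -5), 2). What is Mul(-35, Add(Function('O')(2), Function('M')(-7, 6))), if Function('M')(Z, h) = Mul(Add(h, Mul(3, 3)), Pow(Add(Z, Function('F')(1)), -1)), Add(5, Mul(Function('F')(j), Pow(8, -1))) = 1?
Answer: Rational(-28945, 13) ≈ -2226.5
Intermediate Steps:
Function('O')(S) = 64 (Function('O')(S) = Pow(-8, 2) = 64)
Function('F')(j) = -32 (Function('F')(j) = Add(-40, Mul(8, 1)) = Add(-40, 8) = -32)
Function('M')(Z, h) = Mul(Pow(Add(-32, Z), -1), Add(9, h)) (Function('M')(Z, h) = Mul(Add(h, Mul(3, 3)), Pow(Add(Z, -32), -1)) = Mul(Add(h, 9), Pow(Add(-32, Z), -1)) = Mul(Add(9, h), Pow(Add(-32, Z), -1)) = Mul(Pow(Add(-32, Z), -1), Add(9, h)))
Mul(-35, Add(Function('O')(2), Function('M')(-7, 6))) = Mul(-35, Add(64, Mul(Pow(Add(-32, -7), -1), Add(9, 6)))) = Mul(-35, Add(64, Mul(Pow(-39, -1), 15))) = Mul(-35, Add(64, Mul(Rational(-1, 39), 15))) = Mul(-35, Add(64, Rational(-5, 13))) = Mul(-35, Rational(827, 13)) = Rational(-28945, 13)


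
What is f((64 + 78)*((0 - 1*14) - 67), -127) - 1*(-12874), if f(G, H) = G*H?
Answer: 1473628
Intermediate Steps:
f((64 + 78)*((0 - 1*14) - 67), -127) - 1*(-12874) = ((64 + 78)*((0 - 1*14) - 67))*(-127) - 1*(-12874) = (142*((0 - 14) - 67))*(-127) + 12874 = (142*(-14 - 67))*(-127) + 12874 = (142*(-81))*(-127) + 12874 = -11502*(-127) + 12874 = 1460754 + 12874 = 1473628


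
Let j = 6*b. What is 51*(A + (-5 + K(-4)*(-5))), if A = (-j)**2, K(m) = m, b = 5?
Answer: 46665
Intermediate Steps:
j = 30 (j = 6*5 = 30)
A = 900 (A = (-1*30)**2 = (-30)**2 = 900)
51*(A + (-5 + K(-4)*(-5))) = 51*(900 + (-5 - 4*(-5))) = 51*(900 + (-5 + 20)) = 51*(900 + 15) = 51*915 = 46665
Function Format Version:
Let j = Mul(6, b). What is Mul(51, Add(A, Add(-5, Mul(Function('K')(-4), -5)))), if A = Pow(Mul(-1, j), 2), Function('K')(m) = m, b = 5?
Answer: 46665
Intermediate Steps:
j = 30 (j = Mul(6, 5) = 30)
A = 900 (A = Pow(Mul(-1, 30), 2) = Pow(-30, 2) = 900)
Mul(51, Add(A, Add(-5, Mul(Function('K')(-4), -5)))) = Mul(51, Add(900, Add(-5, Mul(-4, -5)))) = Mul(51, Add(900, Add(-5, 20))) = Mul(51, Add(900, 15)) = Mul(51, 915) = 46665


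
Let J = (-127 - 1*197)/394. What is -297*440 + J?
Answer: -25744122/197 ≈ -1.3068e+5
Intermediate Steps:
J = -162/197 (J = (-127 - 197)*(1/394) = -324*1/394 = -162/197 ≈ -0.82234)
-297*440 + J = -297*440 - 162/197 = -130680 - 162/197 = -25744122/197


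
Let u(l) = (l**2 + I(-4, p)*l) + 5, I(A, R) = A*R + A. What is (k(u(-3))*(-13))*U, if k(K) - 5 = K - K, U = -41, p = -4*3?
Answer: 2665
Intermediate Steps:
p = -12
I(A, R) = A + A*R
u(l) = 5 + l**2 + 44*l (u(l) = (l**2 + (-4*(1 - 12))*l) + 5 = (l**2 + (-4*(-11))*l) + 5 = (l**2 + 44*l) + 5 = 5 + l**2 + 44*l)
k(K) = 5 (k(K) = 5 + (K - K) = 5 + 0 = 5)
(k(u(-3))*(-13))*U = (5*(-13))*(-41) = -65*(-41) = 2665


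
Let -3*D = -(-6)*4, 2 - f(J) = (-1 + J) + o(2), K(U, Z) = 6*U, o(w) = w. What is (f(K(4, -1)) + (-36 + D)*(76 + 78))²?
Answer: 46226401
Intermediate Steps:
f(J) = 1 - J (f(J) = 2 - ((-1 + J) + 2) = 2 - (1 + J) = 2 + (-1 - J) = 1 - J)
D = -8 (D = -(-1)*(-6*4)/3 = -(-1)*(-24)/3 = -⅓*24 = -8)
(f(K(4, -1)) + (-36 + D)*(76 + 78))² = ((1 - 6*4) + (-36 - 8)*(76 + 78))² = ((1 - 1*24) - 44*154)² = ((1 - 24) - 6776)² = (-23 - 6776)² = (-6799)² = 46226401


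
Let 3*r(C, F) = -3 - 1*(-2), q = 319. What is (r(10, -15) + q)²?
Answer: 913936/9 ≈ 1.0155e+5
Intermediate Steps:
r(C, F) = -⅓ (r(C, F) = (-3 - 1*(-2))/3 = (-3 + 2)/3 = (⅓)*(-1) = -⅓)
(r(10, -15) + q)² = (-⅓ + 319)² = (956/3)² = 913936/9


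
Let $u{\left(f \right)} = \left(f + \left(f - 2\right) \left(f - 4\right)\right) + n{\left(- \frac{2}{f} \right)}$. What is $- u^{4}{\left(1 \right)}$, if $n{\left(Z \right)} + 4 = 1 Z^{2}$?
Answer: $-256$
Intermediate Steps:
$n{\left(Z \right)} = -4 + Z^{2}$ ($n{\left(Z \right)} = -4 + 1 Z^{2} = -4 + Z^{2}$)
$u{\left(f \right)} = -4 + f + \frac{4}{f^{2}} + \left(-4 + f\right) \left(-2 + f\right)$ ($u{\left(f \right)} = \left(f + \left(f - 2\right) \left(f - 4\right)\right) + \left(-4 + \left(- \frac{2}{f}\right)^{2}\right) = \left(f + \left(-2 + f\right) \left(-4 + f\right)\right) - \left(4 - \frac{4}{f^{2}}\right) = \left(f + \left(-4 + f\right) \left(-2 + f\right)\right) - \left(4 - \frac{4}{f^{2}}\right) = -4 + f + \frac{4}{f^{2}} + \left(-4 + f\right) \left(-2 + f\right)$)
$- u^{4}{\left(1 \right)} = - \left(4 + 1^{2} - 5 + 4 \cdot 1^{-2}\right)^{4} = - \left(4 + 1 - 5 + 4 \cdot 1\right)^{4} = - \left(4 + 1 - 5 + 4\right)^{4} = - 4^{4} = \left(-1\right) 256 = -256$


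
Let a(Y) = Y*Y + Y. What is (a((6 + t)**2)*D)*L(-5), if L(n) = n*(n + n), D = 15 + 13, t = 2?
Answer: 5824000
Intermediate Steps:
D = 28
L(n) = 2*n**2 (L(n) = n*(2*n) = 2*n**2)
a(Y) = Y + Y**2 (a(Y) = Y**2 + Y = Y + Y**2)
(a((6 + t)**2)*D)*L(-5) = (((6 + 2)**2*(1 + (6 + 2)**2))*28)*(2*(-5)**2) = ((8**2*(1 + 8**2))*28)*(2*25) = ((64*(1 + 64))*28)*50 = ((64*65)*28)*50 = (4160*28)*50 = 116480*50 = 5824000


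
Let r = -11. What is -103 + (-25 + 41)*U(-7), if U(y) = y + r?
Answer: -391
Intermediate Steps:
U(y) = -11 + y (U(y) = y - 11 = -11 + y)
-103 + (-25 + 41)*U(-7) = -103 + (-25 + 41)*(-11 - 7) = -103 + 16*(-18) = -103 - 288 = -391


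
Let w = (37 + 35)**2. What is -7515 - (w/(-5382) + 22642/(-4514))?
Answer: -5067410150/674843 ≈ -7509.0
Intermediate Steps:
w = 5184 (w = 72**2 = 5184)
-7515 - (w/(-5382) + 22642/(-4514)) = -7515 - (5184/(-5382) + 22642/(-4514)) = -7515 - (5184*(-1/5382) + 22642*(-1/4514)) = -7515 - (-288/299 - 11321/2257) = -7515 - 1*(-4034995/674843) = -7515 + 4034995/674843 = -5067410150/674843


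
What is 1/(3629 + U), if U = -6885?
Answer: -1/3256 ≈ -0.00030713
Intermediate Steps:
1/(3629 + U) = 1/(3629 - 6885) = 1/(-3256) = -1/3256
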